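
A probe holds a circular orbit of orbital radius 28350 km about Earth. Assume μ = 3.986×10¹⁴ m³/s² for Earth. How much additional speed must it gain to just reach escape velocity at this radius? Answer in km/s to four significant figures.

Δv ≈ 1.553 km/s

r = 28350 km = 2.835×10⁷ m.
Circular speed v_c = √(μ/r) = 3750 m/s.
Escape speed v_esc = √(2μ/r) = √2 × v_c = 5303 m/s.
Δv = v_esc − v_c = 1553 m/s = 1.553 km/s.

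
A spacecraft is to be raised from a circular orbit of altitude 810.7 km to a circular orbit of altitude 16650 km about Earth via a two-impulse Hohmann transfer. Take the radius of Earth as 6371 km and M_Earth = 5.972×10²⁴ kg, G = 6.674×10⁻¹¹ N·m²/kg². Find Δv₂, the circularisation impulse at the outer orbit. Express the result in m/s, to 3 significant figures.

Δv ≈ 1290 m/s

μ = GM = 6.674×10⁻¹¹ × 5.972×10²⁴ = 3.986×10¹⁴ m³/s².
r₁ = 6371 + 810.7 = 7181.7 km = 7.1817×10⁶ m.
r₂ = 6371 + 16650 = 23021 km = 2.3021×10⁷ m.
Transfer ellipse a_t = (r₁ + r₂)/2 = 1.510×10⁷ m.
At r₁: circular v_c1 = √(μ/r₁) = 7450 m/s; transfer-perigee v_p = √[μ(2/r₁ − 1/a_t)] = 9198 m/s.
At r₂: circular v_c2 = √(μ/r₂) = 4161 m/s; transfer-apogee v_a = √[μ(2/r₂ − 1/a_t)] = 2869 m/s.
Δv₂ = v_c2 − v_a = 1291 m/s.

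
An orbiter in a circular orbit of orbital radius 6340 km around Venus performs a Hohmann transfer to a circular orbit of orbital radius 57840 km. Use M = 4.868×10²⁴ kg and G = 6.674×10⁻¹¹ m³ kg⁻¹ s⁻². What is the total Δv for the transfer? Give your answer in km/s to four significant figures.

μ = GM = 6.674×10⁻¹¹ × 4.868×10²⁴ = 3.249×10¹⁴ m³/s².
r₁ = 6340 km = 6.340×10⁶ m.
r₂ = 57840 km = 5.784×10⁷ m.
Transfer ellipse a_t = (r₁ + r₂)/2 = 3.209×10⁷ m.
At r₁: circular v_c1 = √(μ/r₁) = 7159 m/s; transfer-periapsis v_p = √[μ(2/r₁ − 1/a_t)] = 9611 m/s.
Δv₁ = v_p − v_c1 = 2452 m/s.
At r₂: circular v_c2 = √(μ/r₂) = 2370 m/s; transfer-apoapsis v_a = √[μ(2/r₂ − 1/a_t)] = 1053 m/s.
Δv₂ = v_c2 − v_a = 1317 m/s.
Total Δv = Δv₁ + Δv₂ = 3769 m/s = 3.769 km/s.

Δv_total ≈ 3.769 km/s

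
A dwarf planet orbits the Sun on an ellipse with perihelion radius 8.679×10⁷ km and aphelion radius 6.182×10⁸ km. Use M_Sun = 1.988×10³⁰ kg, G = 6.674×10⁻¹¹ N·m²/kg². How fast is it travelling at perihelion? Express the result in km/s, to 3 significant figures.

μ = GM = 6.674×10⁻¹¹ × 1.988×10³⁰ = 1.327×10²⁰ m³/s².
Semi-major axis a = (r_p + r_a)/2 = 3.5250×10⁸ km = 3.525×10¹¹ m.
Vis-viva: v² = μ(2/r − 1/a) = 1.327×10²⁰ × (2.304×10⁻¹¹ − 2.837×10⁻¹²) = 2.681×10⁹ m²/s².
v = 51780 m/s = 51.78 km/s.

v ≈ 51.8 km/s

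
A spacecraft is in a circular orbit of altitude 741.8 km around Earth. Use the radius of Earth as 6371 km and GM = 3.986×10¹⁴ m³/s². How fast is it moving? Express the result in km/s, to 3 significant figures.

v ≈ 7.49 km/s

r = 6371 + 741.8 = 7112.8 km = 7.1128×10⁶ m.
For a circular orbit v = √(μ/r) = √(3.986×10¹⁴ / 7.113×10⁶) = √(5.604×10⁷) = 7486 m/s.
That is 7.486 km/s.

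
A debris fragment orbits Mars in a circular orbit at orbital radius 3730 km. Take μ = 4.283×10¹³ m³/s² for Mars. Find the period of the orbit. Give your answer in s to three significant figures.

r = 3730 km = 3.730×10⁶ m.
Kepler's third law: T = 2π√(r³/μ) = 2π√((3.730×10⁶)³ / 4.283×10¹³).
r³/μ = 1.212×10⁶ s², so T = 2π × 1.101×10³ = 6.916×10³ s.

T ≈ 6920 s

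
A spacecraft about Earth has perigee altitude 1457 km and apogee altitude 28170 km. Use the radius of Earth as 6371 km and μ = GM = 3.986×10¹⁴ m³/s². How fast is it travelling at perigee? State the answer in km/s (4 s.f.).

v ≈ 9.112 km/s

r_p = 6371 + 1457 = 7828.0 km = 7.8280×10⁶ m.
r_a = 6371 + 28170 = 34541 km = 3.4541×10⁷ m.
Semi-major axis a = (r_p + r_a)/2 = 21184 km = 2.118×10⁷ m.
Vis-viva: v² = μ(2/r − 1/a) = 3.986×10¹⁴ × (2.555×10⁻⁷ − 4.720×10⁻⁸) = 8.302×10⁷ m²/s².
v = 9112 m/s = 9.112 km/s.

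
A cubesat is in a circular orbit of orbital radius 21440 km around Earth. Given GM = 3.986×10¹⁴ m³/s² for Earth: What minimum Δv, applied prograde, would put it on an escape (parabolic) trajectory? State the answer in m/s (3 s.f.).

r = 21440 km = 2.144×10⁷ m.
Circular speed v_c = √(μ/r) = 4312 m/s.
Escape speed v_esc = √(2μ/r) = √2 × v_c = 6098 m/s.
Δv = v_esc − v_c = 1786 m/s.

Δv ≈ 1790 m/s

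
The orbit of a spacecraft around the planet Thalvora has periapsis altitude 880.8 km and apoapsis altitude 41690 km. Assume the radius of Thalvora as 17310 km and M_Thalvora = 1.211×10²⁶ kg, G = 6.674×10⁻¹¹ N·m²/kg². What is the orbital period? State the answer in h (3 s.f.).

T ≈ 4.65 h

μ = GM = 6.674×10⁻¹¹ × 1.211×10²⁶ = 8.082×10¹⁵ m³/s².
r_p = 17310 + 880.8 = 18191 km = 1.8191×10⁷ m.
r_a = 17310 + 41690 = 59000 km = 5.9000×10⁷ m.
Semi-major axis a = (r_p + r_a)/2 = (18191 + 59000)/2 = 38595 km = 3.860×10⁷ m.
By Kepler's third law T = 2π√(a³/μ) = 2π × 2.667×10³ = 1.676×10⁴ s.
= 4.655 h.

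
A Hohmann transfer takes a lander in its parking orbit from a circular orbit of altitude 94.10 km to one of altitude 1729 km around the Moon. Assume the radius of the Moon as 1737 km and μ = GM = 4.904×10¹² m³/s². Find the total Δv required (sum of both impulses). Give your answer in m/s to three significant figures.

Δv_total ≈ 436 m/s

r₁ = 1737 + 94.10 = 1831.1 km = 1.8311×10⁶ m.
r₂ = 1737 + 1729 = 3466.0 km = 3.4660×10⁶ m.
Transfer ellipse a_t = (r₁ + r₂)/2 = 2.649×10⁶ m.
At r₁: circular v_c1 = √(μ/r₁) = 1637 m/s; transfer-perilune v_p = √[μ(2/r₁ − 1/a_t)] = 1872 m/s.
Δv₁ = v_p − v_c1 = 235.6 m/s.
At r₂: circular v_c2 = √(μ/r₂) = 1189 m/s; transfer-apolune v_a = √[μ(2/r₂ − 1/a_t)] = 989.0 m/s.
Δv₂ = v_c2 − v_a = 200.5 m/s.
Total Δv = Δv₁ + Δv₂ = 436.0 m/s.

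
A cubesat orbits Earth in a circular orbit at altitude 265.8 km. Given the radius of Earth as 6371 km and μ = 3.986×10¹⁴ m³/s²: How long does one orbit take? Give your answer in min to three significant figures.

r = 6371 + 265.8 = 6636.8 km = 6.6368×10⁶ m.
Kepler's third law: T = 2π√(r³/μ) = 2π√((6.637×10⁶)³ / 3.986×10¹⁴).
r³/μ = 7.334×10⁵ s², so T = 2π × 8.564×10² = 5.381×10³ s.
Converting: 5.381×10³ s ÷ 60.00 = 89.68 min.

T ≈ 89.7 min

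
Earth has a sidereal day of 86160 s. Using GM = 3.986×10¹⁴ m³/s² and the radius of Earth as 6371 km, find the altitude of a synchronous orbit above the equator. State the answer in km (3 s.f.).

h_sync ≈ 35800 km

A synchronous orbit has period T, so by Kepler's third law a = (μT²/4π²)^(1/3).
μT²/4π² = 3.986×10¹⁴ × (8.616×10⁴)² / 39.48 = 7.495×10²² m³.
a = 4.216×10⁷ m = 42163 km.
Altitude h = a − R = 42163 − 6371 = 35792 km.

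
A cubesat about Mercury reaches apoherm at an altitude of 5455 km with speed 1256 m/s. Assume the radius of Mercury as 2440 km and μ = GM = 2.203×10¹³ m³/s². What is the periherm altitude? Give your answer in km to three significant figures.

periherm altitude ≈ 671 km

r_a = 2440 + 5455 = 7895.0 km = 7.895×10⁶ m.
Specific energy ε = v²/2 − μ/r = -2.002×10⁶ J/kg, so a = −μ/(2ε) = 5.503×10⁶ m.
The apsides satisfy r_p + r_a = 2a, so the periherm radius is 2a − r_a = 3.111×10⁶ m = 3111.2 km.
Periherm altitude = 3111.2 − 2440 = 671.16 km.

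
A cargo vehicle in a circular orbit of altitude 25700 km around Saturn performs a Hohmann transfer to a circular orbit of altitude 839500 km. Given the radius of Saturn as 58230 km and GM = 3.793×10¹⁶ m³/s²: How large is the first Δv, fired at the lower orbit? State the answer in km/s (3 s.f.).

Δv ≈ 7.49 km/s

r₁ = 58230 + 25700 = 83930 km = 8.3930×10⁷ m.
r₂ = 58230 + 839500 = 897730 km = 8.9773×10⁸ m.
Transfer ellipse a_t = (r₁ + r₂)/2 = 4.908×10⁸ m.
At r₁: circular v_c1 = √(μ/r₁) = 21260 m/s; transfer-perikrone v_p = √[μ(2/r₁ − 1/a_t)] = 28750 m/s.
Δv₁ = v_p − v_c1 = 7492 m/s.
= 7.492 km/s.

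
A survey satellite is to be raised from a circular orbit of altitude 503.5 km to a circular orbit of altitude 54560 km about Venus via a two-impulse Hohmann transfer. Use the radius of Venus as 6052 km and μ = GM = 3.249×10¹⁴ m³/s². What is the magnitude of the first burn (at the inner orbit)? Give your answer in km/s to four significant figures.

r₁ = 6052 + 503.5 = 6555.5 km = 6.5555×10⁶ m.
r₂ = 6052 + 54560 = 60612 km = 6.0612×10⁷ m.
Transfer ellipse a_t = (r₁ + r₂)/2 = 3.358×10⁷ m.
At r₁: circular v_c1 = √(μ/r₁) = 7040 m/s; transfer-periapsis v_p = √[μ(2/r₁ − 1/a_t)] = 9458 m/s.
Δv₁ = v_p − v_c1 = 2418 m/s.
= 2.418 km/s.

Δv ≈ 2.418 km/s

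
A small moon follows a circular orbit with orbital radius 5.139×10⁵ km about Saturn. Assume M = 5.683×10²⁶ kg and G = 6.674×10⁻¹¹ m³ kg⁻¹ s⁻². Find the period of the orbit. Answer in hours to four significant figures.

μ = GM = 6.674×10⁻¹¹ × 5.683×10²⁶ = 3.793×10¹⁶ m³/s².
r = 5.139×10⁵ km = 5.139×10⁸ m.
Kepler's third law: T = 2π√(r³/μ) = 2π√((5.139×10⁸)³ / 3.793×10¹⁶).
r³/μ = 3.578×10⁹ s², so T = 2π × 5.982×10⁴ = 3.759×10⁵ s.
Converting: 3.759×10⁵ s ÷ 3600 = 104.4 hours.

T ≈ 104.4 hours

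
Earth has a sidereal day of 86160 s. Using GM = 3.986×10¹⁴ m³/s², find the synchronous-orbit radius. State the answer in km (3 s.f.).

r_sync ≈ 42200 km

A synchronous orbit has period T, so by Kepler's third law a = (μT²/4π²)^(1/3).
μT²/4π² = 3.986×10¹⁴ × (8.616×10⁴)² / 39.48 = 7.495×10²² m³.
a = 4.216×10⁷ m = 42163 km.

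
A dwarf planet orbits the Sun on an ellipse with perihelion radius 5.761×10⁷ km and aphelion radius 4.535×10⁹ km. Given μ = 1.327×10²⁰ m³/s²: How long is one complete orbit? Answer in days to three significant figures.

Semi-major axis a = (r_p + r_a)/2 = (5.7610×10⁷ + 4.5350×10⁹)/2 = 2.2963×10⁹ km = 2.296×10¹² m.
By Kepler's third law T = 2π√(a³/μ) = 2π × 3.021×10⁸ = 1.898×10⁹ s.
= 21970 days.

T ≈ 22000 days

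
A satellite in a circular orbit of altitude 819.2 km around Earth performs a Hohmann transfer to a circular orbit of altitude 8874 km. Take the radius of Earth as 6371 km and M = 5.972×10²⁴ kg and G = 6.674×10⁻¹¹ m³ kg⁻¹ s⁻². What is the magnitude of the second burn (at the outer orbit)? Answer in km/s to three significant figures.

Δv ≈ 1.02 km/s

μ = GM = 6.674×10⁻¹¹ × 5.972×10²⁴ = 3.986×10¹⁴ m³/s².
r₁ = 6371 + 819.2 = 7190.2 km = 7.1902×10⁶ m.
r₂ = 6371 + 8874 = 15245 km = 1.5245×10⁷ m.
Transfer ellipse a_t = (r₁ + r₂)/2 = 1.122×10⁷ m.
At r₁: circular v_c1 = √(μ/r₁) = 7445 m/s; transfer-perigee v_p = √[μ(2/r₁ − 1/a_t)] = 8680 m/s.
At r₂: circular v_c2 = √(μ/r₂) = 5113 m/s; transfer-apogee v_a = √[μ(2/r₂ − 1/a_t)] = 4094 m/s.
Δv₂ = v_c2 − v_a = 1020 m/s.
= 1.020 km/s.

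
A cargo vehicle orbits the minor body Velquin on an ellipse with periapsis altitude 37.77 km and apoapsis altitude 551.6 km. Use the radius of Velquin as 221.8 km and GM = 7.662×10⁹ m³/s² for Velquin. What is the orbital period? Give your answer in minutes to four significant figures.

r_p = 221.8 + 37.77 = 259.57 km = 2.5957×10⁵ m.
r_a = 221.8 + 551.6 = 773.40 km = 7.7340×10⁵ m.
Semi-major axis a = (r_p + r_a)/2 = (259.57 + 773.40)/2 = 516.49 km = 5.165×10⁵ m.
By Kepler's third law T = 2π√(a³/μ) = 2π × 4.240×10³ = 2.664×10⁴ s.
= 444.1 minutes.

T ≈ 444.1 minutes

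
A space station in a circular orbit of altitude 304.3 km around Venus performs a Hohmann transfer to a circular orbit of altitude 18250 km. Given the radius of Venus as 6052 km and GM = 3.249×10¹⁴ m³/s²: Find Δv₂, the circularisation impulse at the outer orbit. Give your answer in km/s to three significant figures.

r₁ = 6052 + 304.3 = 6356.3 km = 6.3563×10⁶ m.
r₂ = 6052 + 18250 = 24302 km = 2.4302×10⁷ m.
Transfer ellipse a_t = (r₁ + r₂)/2 = 1.533×10⁷ m.
At r₁: circular v_c1 = √(μ/r₁) = 7149 m/s; transfer-periapsis v_p = √[μ(2/r₁ − 1/a_t)] = 9002 m/s.
At r₂: circular v_c2 = √(μ/r₂) = 3656 m/s; transfer-apoapsis v_a = √[μ(2/r₂ − 1/a_t)] = 2354 m/s.
Δv₂ = v_c2 − v_a = 1302 m/s.
= 1.302 km/s.

Δv ≈ 1.30 km/s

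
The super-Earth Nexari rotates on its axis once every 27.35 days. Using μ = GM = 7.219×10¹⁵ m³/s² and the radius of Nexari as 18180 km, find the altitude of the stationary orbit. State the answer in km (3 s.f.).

h_sync ≈ 9.89×10⁵ km

T = 27.35 days = 2.363×10⁶ s.
A synchronous orbit has period T, so by Kepler's third law a = (μT²/4π²)^(1/3).
μT²/4π² = 7.219×10¹⁵ × (2.363×10⁶)² / 39.48 = 1.021×10²⁷ m³.
a = 1.007×10⁹ m = 1.0070×10⁶ km.
Altitude h = a − R = 1.0070×10⁶ − 18180 = 9.8880×10⁵ km.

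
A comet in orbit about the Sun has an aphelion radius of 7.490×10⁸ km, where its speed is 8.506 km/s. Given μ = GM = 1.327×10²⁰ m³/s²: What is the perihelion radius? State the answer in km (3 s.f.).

r_a = 7.490×10¹¹ m.
Specific energy ε = v²/2 − μ/r = -1.410×10⁸ J/kg, so a = −μ/(2ε) = 4.706×10¹¹ m.
The apsides satisfy r_p + r_a = 2a, so the perihelion radius is 2a − r_a = 1.922×10¹¹ m = 1.9218×10⁸ km.

perihelion radius ≈ 1.92×10⁸ km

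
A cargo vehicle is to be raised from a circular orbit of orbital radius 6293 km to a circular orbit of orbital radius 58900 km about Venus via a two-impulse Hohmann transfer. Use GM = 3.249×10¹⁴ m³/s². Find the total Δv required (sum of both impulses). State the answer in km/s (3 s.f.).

r₁ = 6293 km = 6.293×10⁶ m.
r₂ = 58900 km = 5.890×10⁷ m.
Transfer ellipse a_t = (r₁ + r₂)/2 = 3.260×10⁷ m.
At r₁: circular v_c1 = √(μ/r₁) = 7185 m/s; transfer-periapsis v_p = √[μ(2/r₁ − 1/a_t)] = 9659 m/s.
Δv₁ = v_p − v_c1 = 2473 m/s.
At r₂: circular v_c2 = √(μ/r₂) = 2349 m/s; transfer-apoapsis v_a = √[μ(2/r₂ − 1/a_t)] = 1032 m/s.
Δv₂ = v_c2 − v_a = 1317 m/s.
Total Δv = Δv₁ + Δv₂ = 3790 m/s = 3.790 km/s.

Δv_total ≈ 3.79 km/s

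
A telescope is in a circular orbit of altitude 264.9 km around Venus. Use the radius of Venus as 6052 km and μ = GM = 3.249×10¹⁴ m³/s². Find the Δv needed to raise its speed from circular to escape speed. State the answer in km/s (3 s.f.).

Δv ≈ 2.97 km/s

r = 6052 + 264.9 = 6316.9 km = 6.3169×10⁶ m.
Circular speed v_c = √(μ/r) = 7172 m/s.
Escape speed v_esc = √(2μ/r) = √2 × v_c = 10140 m/s.
Δv = v_esc − v_c = 2971 m/s = 2.971 km/s.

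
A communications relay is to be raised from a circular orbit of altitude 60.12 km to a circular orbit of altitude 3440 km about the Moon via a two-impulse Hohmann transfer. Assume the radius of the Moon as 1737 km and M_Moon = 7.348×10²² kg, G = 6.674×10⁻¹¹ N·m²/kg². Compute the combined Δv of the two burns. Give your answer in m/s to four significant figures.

Δv_total ≈ 635.4 m/s

μ = GM = 6.674×10⁻¹¹ × 7.348×10²² = 4.904×10¹² m³/s².
r₁ = 1737 + 60.12 = 1797.1 km = 1.7971×10⁶ m.
r₂ = 1737 + 3440 = 5177.0 km = 5.1770×10⁶ m.
Transfer ellipse a_t = (r₁ + r₂)/2 = 3.487×10⁶ m.
At r₁: circular v_c1 = √(μ/r₁) = 1652 m/s; transfer-perilune v_p = √[μ(2/r₁ − 1/a_t)] = 2013 m/s.
Δv₁ = v_p − v_c1 = 360.9 m/s.
At r₂: circular v_c2 = √(μ/r₂) = 973.3 m/s; transfer-apolune v_a = √[μ(2/r₂ − 1/a_t)] = 698.7 m/s.
Δv₂ = v_c2 − v_a = 274.6 m/s.
Total Δv = Δv₁ + Δv₂ = 635.4 m/s.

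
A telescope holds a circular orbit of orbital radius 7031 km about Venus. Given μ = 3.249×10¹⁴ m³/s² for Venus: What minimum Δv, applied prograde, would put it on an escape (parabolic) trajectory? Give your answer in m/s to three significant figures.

Δv ≈ 2820 m/s

r = 7031 km = 7.031×10⁶ m.
Circular speed v_c = √(μ/r) = 6798 m/s.
Escape speed v_esc = √(2μ/r) = √2 × v_c = 9613 m/s.
Δv = v_esc − v_c = 2816 m/s.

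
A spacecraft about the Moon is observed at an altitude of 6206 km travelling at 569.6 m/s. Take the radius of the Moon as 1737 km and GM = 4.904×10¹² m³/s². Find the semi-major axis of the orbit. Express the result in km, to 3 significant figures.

r = 1737 + 6206 = 7943.0 km = 7.943×10⁶ m.
Specific orbital energy ε = v²/2 − μ/r = (569.6)²/2 − 4.904×10¹²/7.943×10⁶ = -4.552×10⁵ J/kg.
Since ε = −μ/(2a), a = −μ/(2ε) = 5.387×10⁶ m = 5386.9 km.

a ≈ 5390 km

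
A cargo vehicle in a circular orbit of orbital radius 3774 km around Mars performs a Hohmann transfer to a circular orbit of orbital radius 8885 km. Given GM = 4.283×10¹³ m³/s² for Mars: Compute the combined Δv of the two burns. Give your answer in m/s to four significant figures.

Δv_total ≈ 1123 m/s

r₁ = 3774 km = 3.774×10⁶ m.
r₂ = 8885 km = 8.885×10⁶ m.
Transfer ellipse a_t = (r₁ + r₂)/2 = 6.330×10⁶ m.
At r₁: circular v_c1 = √(μ/r₁) = 3369 m/s; transfer-periapsis v_p = √[μ(2/r₁ − 1/a_t)] = 3991 m/s.
Δv₁ = v_p − v_c1 = 622.5 m/s.
At r₂: circular v_c2 = √(μ/r₂) = 2196 m/s; transfer-apoapsis v_a = √[μ(2/r₂ − 1/a_t)] = 1695 m/s.
Δv₂ = v_c2 − v_a = 500.2 m/s.
Total Δv = Δv₁ + Δv₂ = 1123 m/s.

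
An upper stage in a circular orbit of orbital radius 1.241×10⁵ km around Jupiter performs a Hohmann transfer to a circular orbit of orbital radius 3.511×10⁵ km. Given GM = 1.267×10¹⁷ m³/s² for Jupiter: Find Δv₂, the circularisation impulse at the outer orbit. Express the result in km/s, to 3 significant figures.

r₁ = 1.241×10⁵ km = 1.241×10⁸ m.
r₂ = 3.511×10⁵ km = 3.511×10⁸ m.
Transfer ellipse a_t = (r₁ + r₂)/2 = 2.376×10⁸ m.
At r₁: circular v_c1 = √(μ/r₁) = 31950 m/s; transfer-perijove v_p = √[μ(2/r₁ − 1/a_t)] = 38840 m/s.
At r₂: circular v_c2 = √(μ/r₂) = 19000 m/s; transfer-apojove v_a = √[μ(2/r₂ − 1/a_t)] = 13730 m/s.
Δv₂ = v_c2 − v_a = 5268 m/s.
= 5.268 km/s.

Δv ≈ 5.27 km/s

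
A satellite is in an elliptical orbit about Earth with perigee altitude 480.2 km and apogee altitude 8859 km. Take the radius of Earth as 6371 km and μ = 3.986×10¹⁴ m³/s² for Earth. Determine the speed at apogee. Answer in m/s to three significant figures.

r_p = 6371 + 480.2 = 6851.2 km = 6.8512×10⁶ m.
r_a = 6371 + 8859 = 15230 km = 1.5230×10⁷ m.
Semi-major axis a = (r_p + r_a)/2 = 11041 km = 1.104×10⁷ m.
Vis-viva: v² = μ(2/r − 1/a) = 3.986×10¹⁴ × (1.313×10⁻⁷ − 9.057×10⁻⁸) = 1.624×10⁷ m²/s².
v = 4030 m/s.

v ≈ 4030 m/s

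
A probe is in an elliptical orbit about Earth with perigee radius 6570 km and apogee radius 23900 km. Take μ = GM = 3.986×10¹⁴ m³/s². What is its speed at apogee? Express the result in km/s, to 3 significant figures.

Semi-major axis a = (r_p + r_a)/2 = 15235 km = 1.524×10⁷ m.
Vis-viva: v² = μ(2/r − 1/a) = 3.986×10¹⁴ × (8.368×10⁻⁸ − 6.564×10⁻⁸) = 7.192×10⁶ m²/s².
v = 2682 m/s = 2.682 km/s.

v ≈ 2.68 km/s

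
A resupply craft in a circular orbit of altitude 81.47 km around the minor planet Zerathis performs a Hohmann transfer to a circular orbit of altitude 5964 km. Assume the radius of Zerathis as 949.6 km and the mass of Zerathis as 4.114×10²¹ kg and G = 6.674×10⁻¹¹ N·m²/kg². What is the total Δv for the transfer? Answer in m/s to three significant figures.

Δv_total ≈ 263 m/s

μ = GM = 6.674×10⁻¹¹ × 4.114×10²¹ = 2.746×10¹¹ m³/s².
r₁ = 949.6 + 81.47 = 1031.1 km = 1.0311×10⁶ m.
r₂ = 949.6 + 5964 = 6913.6 km = 6.9136×10⁶ m.
Transfer ellipse a_t = (r₁ + r₂)/2 = 3.972×10⁶ m.
At r₁: circular v_c1 = √(μ/r₁) = 516.0 m/s; transfer-periapsis v_p = √[μ(2/r₁ − 1/a_t)] = 680.8 m/s.
Δv₁ = v_p − v_c1 = 164.7 m/s.
At r₂: circular v_c2 = √(μ/r₂) = 199.3 m/s; transfer-apoapsis v_a = √[μ(2/r₂ − 1/a_t)] = 101.5 m/s.
Δv₂ = v_c2 − v_a = 97.75 m/s.
Total Δv = Δv₁ + Δv₂ = 262.5 m/s.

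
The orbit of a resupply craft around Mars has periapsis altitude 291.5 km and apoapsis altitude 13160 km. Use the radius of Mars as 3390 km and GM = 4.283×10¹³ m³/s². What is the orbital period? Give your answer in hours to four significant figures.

r_p = 3390 + 291.5 = 3681.5 km = 3.6815×10⁶ m.
r_a = 3390 + 13160 = 16550 km = 1.6550×10⁷ m.
Semi-major axis a = (r_p + r_a)/2 = (3681.5 + 16550)/2 = 10116 km = 1.012×10⁷ m.
By Kepler's third law T = 2π√(a³/μ) = 2π × 4.916×10³ = 3.089×10⁴ s.
= 8.580 hours.

T ≈ 8.580 hours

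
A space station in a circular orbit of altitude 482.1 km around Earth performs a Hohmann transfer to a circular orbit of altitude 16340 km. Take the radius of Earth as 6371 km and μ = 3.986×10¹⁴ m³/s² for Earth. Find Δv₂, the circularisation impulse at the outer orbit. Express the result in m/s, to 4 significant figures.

r₁ = 6371 + 482.1 = 6853.1 km = 6.8531×10⁶ m.
r₂ = 6371 + 16340 = 22711 km = 2.2711×10⁷ m.
Transfer ellipse a_t = (r₁ + r₂)/2 = 1.478×10⁷ m.
At r₁: circular v_c1 = √(μ/r₁) = 7626 m/s; transfer-perigee v_p = √[μ(2/r₁ − 1/a_t)] = 9453 m/s.
At r₂: circular v_c2 = √(μ/r₂) = 4189 m/s; transfer-apogee v_a = √[μ(2/r₂ − 1/a_t)] = 2853 m/s.
Δv₂ = v_c2 − v_a = 1337 m/s.

Δv ≈ 1337 m/s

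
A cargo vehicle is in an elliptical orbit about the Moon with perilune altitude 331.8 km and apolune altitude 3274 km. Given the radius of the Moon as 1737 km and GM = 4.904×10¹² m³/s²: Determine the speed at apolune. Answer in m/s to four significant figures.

v ≈ 756.3 m/s

r_p = 1737 + 331.8 = 2068.8 km = 2.0688×10⁶ m.
r_a = 1737 + 3274 = 5011.0 km = 5.0110×10⁶ m.
Semi-major axis a = (r_p + r_a)/2 = 3539.9 km = 3.540×10⁶ m.
Vis-viva: v² = μ(2/r − 1/a) = 4.904×10¹² × (3.991×10⁻⁷ − 2.825×10⁻⁷) = 5.719×10⁵ m²/s².
v = 756.3 m/s.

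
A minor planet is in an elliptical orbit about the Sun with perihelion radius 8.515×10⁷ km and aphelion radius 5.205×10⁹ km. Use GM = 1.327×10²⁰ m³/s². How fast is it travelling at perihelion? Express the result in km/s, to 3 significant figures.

Semi-major axis a = (r_p + r_a)/2 = 2.6451×10⁹ km = 2.645×10¹² m.
Vis-viva: v² = μ(2/r − 1/a) = 1.327×10²⁰ × (2.349×10⁻¹¹ − 3.781×10⁻¹³) = 3.067×10⁹ m²/s².
v = 55380 m/s = 55.38 km/s.

v ≈ 55.4 km/s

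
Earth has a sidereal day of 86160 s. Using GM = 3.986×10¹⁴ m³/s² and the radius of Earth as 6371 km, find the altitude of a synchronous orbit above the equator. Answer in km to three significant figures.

h_sync ≈ 35800 km

A synchronous orbit has period T, so by Kepler's third law a = (μT²/4π²)^(1/3).
μT²/4π² = 3.986×10¹⁴ × (8.616×10⁴)² / 39.48 = 7.495×10²² m³.
a = 4.216×10⁷ m = 42163 km.
Altitude h = a − R = 42163 − 6371 = 35792 km.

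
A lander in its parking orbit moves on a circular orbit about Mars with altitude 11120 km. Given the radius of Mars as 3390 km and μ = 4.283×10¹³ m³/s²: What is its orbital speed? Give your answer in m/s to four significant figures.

r = 3390 + 11120 = 14510 km = 1.4510×10⁷ m.
For a circular orbit v = √(μ/r) = √(4.283×10¹³ / 1.451×10⁷) = √(2.952×10⁶) = 1718 m/s.

v ≈ 1718 m/s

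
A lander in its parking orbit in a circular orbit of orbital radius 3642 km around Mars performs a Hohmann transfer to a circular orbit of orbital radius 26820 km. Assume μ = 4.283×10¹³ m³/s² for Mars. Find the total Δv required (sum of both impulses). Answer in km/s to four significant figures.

r₁ = 3642 km = 3.642×10⁶ m.
r₂ = 26820 km = 2.682×10⁷ m.
Transfer ellipse a_t = (r₁ + r₂)/2 = 1.523×10⁷ m.
At r₁: circular v_c1 = √(μ/r₁) = 3429 m/s; transfer-periapsis v_p = √[μ(2/r₁ − 1/a_t)] = 4551 m/s.
Δv₁ = v_p − v_c1 = 1121 m/s.
At r₂: circular v_c2 = √(μ/r₂) = 1264 m/s; transfer-apoapsis v_a = √[μ(2/r₂ − 1/a_t)] = 617.9 m/s.
Δv₂ = v_c2 − v_a = 645.8 m/s.
Total Δv = Δv₁ + Δv₂ = 1767 m/s = 1.767 km/s.

Δv_total ≈ 1.767 km/s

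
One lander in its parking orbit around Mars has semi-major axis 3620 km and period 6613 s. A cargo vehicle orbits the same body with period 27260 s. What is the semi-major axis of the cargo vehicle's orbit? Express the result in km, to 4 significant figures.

Kepler's third law: a³ ∝ T², so a₂ = a₁ (T₂/T₁)^(2/3).
T₂/T₁ = 4.122, (T₂/T₁)^(2/3) = 2.571.
a₂ = 3620 × 2.571 = 9307 km.

a₂ ≈ 9307 km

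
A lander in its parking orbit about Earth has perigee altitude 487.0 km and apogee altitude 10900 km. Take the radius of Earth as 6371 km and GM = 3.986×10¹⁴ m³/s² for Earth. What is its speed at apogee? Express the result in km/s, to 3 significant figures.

r_p = 6371 + 487.0 = 6858.0 km = 6.8580×10⁶ m.
r_a = 6371 + 10900 = 17271 km = 1.7271×10⁷ m.
Semi-major axis a = (r_p + r_a)/2 = 12064 km = 1.206×10⁷ m.
Vis-viva: v² = μ(2/r − 1/a) = 3.986×10¹⁴ × (1.158×10⁻⁷ − 8.289×10⁻⁸) = 1.312×10⁷ m²/s².
v = 3622 m/s = 3.622 km/s.

v ≈ 3.62 km/s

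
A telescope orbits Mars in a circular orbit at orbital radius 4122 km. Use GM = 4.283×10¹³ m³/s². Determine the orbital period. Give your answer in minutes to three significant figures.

r = 4122 km = 4.122×10⁶ m.
Kepler's third law: T = 2π√(r³/μ) = 2π√((4.122×10⁶)³ / 4.283×10¹³).
r³/μ = 1.635×10⁶ s², so T = 2π × 1.279×10³ = 8.035×10³ s.
Converting: 8.035×10³ s ÷ 60.00 = 133.9 minutes.

T ≈ 134 minutes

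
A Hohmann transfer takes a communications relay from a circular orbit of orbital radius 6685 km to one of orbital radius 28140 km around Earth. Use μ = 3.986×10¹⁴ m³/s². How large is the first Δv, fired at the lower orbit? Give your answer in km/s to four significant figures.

r₁ = 6685 km = 6.685×10⁶ m.
r₂ = 28140 km = 2.814×10⁷ m.
Transfer ellipse a_t = (r₁ + r₂)/2 = 1.741×10⁷ m.
At r₁: circular v_c1 = √(μ/r₁) = 7722 m/s; transfer-perigee v_p = √[μ(2/r₁ − 1/a_t)] = 9816 m/s.
Δv₁ = v_p − v_c1 = 2095 m/s.
= 2.095 km/s.

Δv ≈ 2.095 km/s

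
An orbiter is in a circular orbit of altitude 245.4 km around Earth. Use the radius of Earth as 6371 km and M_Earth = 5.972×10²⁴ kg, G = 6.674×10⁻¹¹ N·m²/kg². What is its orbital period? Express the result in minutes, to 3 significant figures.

μ = GM = 6.674×10⁻¹¹ × 5.972×10²⁴ = 3.986×10¹⁴ m³/s².
r = 6371 + 245.4 = 6616.4 km = 6.6164×10⁶ m.
Kepler's third law: T = 2π√(r³/μ) = 2π√((6.616×10⁶)³ / 3.986×10¹⁴).
r³/μ = 7.267×10⁵ s², so T = 2π × 8.525×10² = 5.356×10³ s.
Converting: 5.356×10³ s ÷ 60.00 = 89.27 minutes.

T ≈ 89.3 minutes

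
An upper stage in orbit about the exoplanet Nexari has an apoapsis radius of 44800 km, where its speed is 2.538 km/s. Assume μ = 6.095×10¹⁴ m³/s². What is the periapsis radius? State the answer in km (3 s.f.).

periapsis radius ≈ 13900 km

r_a = 4.480×10⁷ m.
Specific energy ε = v²/2 − μ/r = -1.038×10⁷ J/kg, so a = −μ/(2ε) = 2.935×10⁷ m.
The apsides satisfy r_p + r_a = 2a, so the periapsis radius is 2a − r_a = 1.390×10⁷ m = 13895 km.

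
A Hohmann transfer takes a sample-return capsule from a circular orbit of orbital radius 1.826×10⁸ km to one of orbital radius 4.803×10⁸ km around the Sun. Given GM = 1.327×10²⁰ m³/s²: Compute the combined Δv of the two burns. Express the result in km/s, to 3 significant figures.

r₁ = 1.826×10⁸ km = 1.826×10¹¹ m.
r₂ = 4.803×10⁸ km = 4.803×10¹¹ m.
Transfer ellipse a_t = (r₁ + r₂)/2 = 3.314×10¹¹ m.
At r₁: circular v_c1 = √(μ/r₁) = 26960 m/s; transfer-perihelion v_p = √[μ(2/r₁ − 1/a_t)] = 32450 m/s.
Δv₁ = v_p − v_c1 = 5493 m/s.
At r₂: circular v_c2 = √(μ/r₂) = 16620 m/s; transfer-aphelion v_a = √[μ(2/r₂ − 1/a_t)] = 12340 m/s.
Δv₂ = v_c2 − v_a = 4285 m/s.
Total Δv = Δv₁ + Δv₂ = 9778 m/s = 9.778 km/s.

Δv_total ≈ 9.78 km/s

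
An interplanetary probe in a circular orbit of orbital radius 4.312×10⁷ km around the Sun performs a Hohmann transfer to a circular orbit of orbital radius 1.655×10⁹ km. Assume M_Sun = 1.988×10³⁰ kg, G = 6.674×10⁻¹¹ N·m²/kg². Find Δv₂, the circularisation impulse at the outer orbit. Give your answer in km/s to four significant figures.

μ = GM = 6.674×10⁻¹¹ × 1.988×10³⁰ = 1.327×10²⁰ m³/s².
r₁ = 4.312×10⁷ km = 4.312×10¹⁰ m.
r₂ = 1.655×10⁹ km = 1.655×10¹² m.
Transfer ellipse a_t = (r₁ + r₂)/2 = 8.491×10¹¹ m.
At r₁: circular v_c1 = √(μ/r₁) = 55470 m/s; transfer-perihelion v_p = √[μ(2/r₁ − 1/a_t)] = 77440 m/s.
At r₂: circular v_c2 = √(μ/r₂) = 8954 m/s; transfer-aphelion v_a = √[μ(2/r₂ − 1/a_t)] = 2018 m/s.
Δv₂ = v_c2 − v_a = 6936 m/s.
= 6.936 km/s.

Δv ≈ 6.936 km/s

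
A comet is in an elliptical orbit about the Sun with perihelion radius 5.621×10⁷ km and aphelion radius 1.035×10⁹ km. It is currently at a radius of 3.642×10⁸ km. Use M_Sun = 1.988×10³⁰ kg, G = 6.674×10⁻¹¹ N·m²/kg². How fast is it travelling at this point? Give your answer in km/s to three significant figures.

μ = GM = 6.674×10⁻¹¹ × 1.988×10³⁰ = 1.327×10²⁰ m³/s².
Semi-major axis a = (r_p + r_a)/2 = 5.4560×10⁸ km = 5.456×10¹¹ m.
Vis-viva: v² = μ(2/r − 1/a) = 1.327×10²⁰ × (5.491×10⁻¹² − 1.833×10⁻¹²) = 4.854×10⁸ m²/s².
v = 22030 m/s = 22.03 km/s.

v ≈ 22.0 km/s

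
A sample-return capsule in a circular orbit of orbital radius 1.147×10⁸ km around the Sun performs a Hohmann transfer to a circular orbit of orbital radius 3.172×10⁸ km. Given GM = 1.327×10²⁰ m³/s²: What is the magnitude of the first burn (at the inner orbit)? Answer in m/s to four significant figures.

r₁ = 1.147×10⁸ km = 1.147×10¹¹ m.
r₂ = 3.172×10⁸ km = 3.172×10¹¹ m.
Transfer ellipse a_t = (r₁ + r₂)/2 = 2.160×10¹¹ m.
At r₁: circular v_c1 = √(μ/r₁) = 34010 m/s; transfer-perihelion v_p = √[μ(2/r₁ − 1/a_t)] = 41220 m/s.
Δv₁ = v_p − v_c1 = 7210 m/s.

Δv ≈ 7210 m/s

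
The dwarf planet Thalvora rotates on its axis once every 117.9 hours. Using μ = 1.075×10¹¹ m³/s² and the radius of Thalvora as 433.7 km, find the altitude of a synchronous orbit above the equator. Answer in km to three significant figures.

h_sync ≈ 7450 km

T = 117.9 hours = 4.244×10⁵ s.
A synchronous orbit has period T, so by Kepler's third law a = (μT²/4π²)^(1/3).
μT²/4π² = 1.075×10¹¹ × (4.244×10⁵)² / 39.48 = 4.905×10²⁰ m³.
a = 7.887×10⁶ m = 7886.7 km.
Altitude h = a − R = 7886.7 − 433.7 = 7453.0 km.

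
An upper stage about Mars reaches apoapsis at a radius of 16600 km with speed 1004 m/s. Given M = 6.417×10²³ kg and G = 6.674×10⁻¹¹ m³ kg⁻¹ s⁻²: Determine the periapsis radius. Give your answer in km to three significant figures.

periapsis radius ≈ 4030 km

μ = GM = 6.674×10⁻¹¹ × 6.417×10²³ = 4.283×10¹³ m³/s².
r_a = 1.660×10⁷ m.
Specific energy ε = v²/2 − μ/r = -2.076×10⁶ J/kg, so a = −μ/(2ε) = 1.032×10⁷ m.
The apsides satisfy r_p + r_a = 2a, so the periapsis radius is 2a − r_a = 4.030×10⁶ m = 4030.2 km.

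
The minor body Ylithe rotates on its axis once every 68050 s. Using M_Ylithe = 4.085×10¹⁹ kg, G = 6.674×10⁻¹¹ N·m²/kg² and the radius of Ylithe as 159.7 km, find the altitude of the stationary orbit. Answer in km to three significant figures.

μ = GM = 6.674×10⁻¹¹ × 4.085×10¹⁹ = 2.726×10⁹ m³/s².
A synchronous orbit has period T, so by Kepler's third law a = (μT²/4π²)^(1/3).
μT²/4π² = 2.726×10⁹ × (6.805×10⁴)² / 39.48 = 3.198×10¹⁷ m³.
a = 6.838×10⁵ m = 683.85 km.
Altitude h = a − R = 683.85 − 159.7 = 524.15 km.

h_sync ≈ 524 km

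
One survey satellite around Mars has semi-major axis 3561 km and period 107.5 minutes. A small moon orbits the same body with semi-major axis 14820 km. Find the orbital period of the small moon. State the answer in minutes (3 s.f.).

Kepler's third law: T² ∝ a³, so T₂ = T₁ (a₂/a₁)^(3/2).
a₂/a₁ = 4.162, (a₂/a₁)^(3/2) = 8.490.
T₂ = 107.5 × 8.490 = 912.7 minutes.

T₂ ≈ 913 minutes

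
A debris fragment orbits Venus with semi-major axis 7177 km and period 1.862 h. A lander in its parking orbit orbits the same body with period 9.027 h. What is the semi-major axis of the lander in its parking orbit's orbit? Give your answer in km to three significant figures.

Kepler's third law: a³ ∝ T², so a₂ = a₁ (T₂/T₁)^(2/3).
T₂/T₁ = 4.848, (T₂/T₁)^(2/3) = 2.864.
a₂ = 7177 × 2.864 = 20560 km.

a₂ ≈ 20600 km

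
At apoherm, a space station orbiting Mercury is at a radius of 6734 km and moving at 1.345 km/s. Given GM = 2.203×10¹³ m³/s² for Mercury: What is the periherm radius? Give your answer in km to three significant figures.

r_a = 6.734×10⁶ m.
Specific energy ε = v²/2 − μ/r = -2.367×10⁶ J/kg, so a = −μ/(2ε) = 4.654×10⁶ m.
The apsides satisfy r_p + r_a = 2a, so the periherm radius is 2a − r_a = 2.573×10⁶ m = 2573.4 km.

periherm radius ≈ 2570 km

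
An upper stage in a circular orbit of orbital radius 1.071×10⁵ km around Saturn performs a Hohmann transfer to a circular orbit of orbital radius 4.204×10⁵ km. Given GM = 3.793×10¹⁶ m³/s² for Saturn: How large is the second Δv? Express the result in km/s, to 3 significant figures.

Δv ≈ 3.45 km/s

r₁ = 1.071×10⁵ km = 1.071×10⁸ m.
r₂ = 4.204×10⁵ km = 4.204×10⁸ m.
Transfer ellipse a_t = (r₁ + r₂)/2 = 2.638×10⁸ m.
At r₁: circular v_c1 = √(μ/r₁) = 18820 m/s; transfer-perikrone v_p = √[μ(2/r₁ − 1/a_t)] = 23760 m/s.
At r₂: circular v_c2 = √(μ/r₂) = 9499 m/s; transfer-apokrone v_a = √[μ(2/r₂ − 1/a_t)] = 6053 m/s.
Δv₂ = v_c2 − v_a = 3446 m/s.
= 3.446 km/s.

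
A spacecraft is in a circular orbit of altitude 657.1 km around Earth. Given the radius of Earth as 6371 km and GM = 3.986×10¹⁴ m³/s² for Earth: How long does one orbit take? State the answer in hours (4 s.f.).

r = 6371 + 657.1 = 7028.1 km = 7.0281×10⁶ m.
Kepler's third law: T = 2π√(r³/μ) = 2π√((7.028×10⁶)³ / 3.986×10¹⁴).
r³/μ = 8.709×10⁵ s², so T = 2π × 9.332×10² = 5.864×10³ s.
Converting: 5.864×10³ s ÷ 3600 = 1.629 hours.

T ≈ 1.629 hours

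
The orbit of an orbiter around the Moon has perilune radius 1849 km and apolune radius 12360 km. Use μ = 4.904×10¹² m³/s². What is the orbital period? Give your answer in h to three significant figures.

T ≈ 14.9 h

Semi-major axis a = (r_p + r_a)/2 = (1849.0 + 12360)/2 = 7104.5 km = 7.104×10⁶ m.
By Kepler's third law T = 2π√(a³/μ) = 2π × 8.551×10³ = 5.373×10⁴ s.
= 14.92 h.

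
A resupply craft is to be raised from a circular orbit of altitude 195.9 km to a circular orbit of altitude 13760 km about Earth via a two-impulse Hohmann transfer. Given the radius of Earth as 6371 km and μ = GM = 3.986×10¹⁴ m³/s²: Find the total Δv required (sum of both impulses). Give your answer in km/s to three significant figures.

r₁ = 6371 + 195.9 = 6566.9 km = 6.5669×10⁶ m.
r₂ = 6371 + 13760 = 20131 km = 2.0131×10⁷ m.
Transfer ellipse a_t = (r₁ + r₂)/2 = 1.335×10⁷ m.
At r₁: circular v_c1 = √(μ/r₁) = 7791 m/s; transfer-perigee v_p = √[μ(2/r₁ − 1/a_t)] = 9567 m/s.
Δv₁ = v_p − v_c1 = 1777 m/s.
At r₂: circular v_c2 = √(μ/r₂) = 4450 m/s; transfer-apogee v_a = √[μ(2/r₂ − 1/a_t)] = 3121 m/s.
Δv₂ = v_c2 − v_a = 1329 m/s.
Total Δv = Δv₁ + Δv₂ = 3105 m/s = 3.105 km/s.

Δv_total ≈ 3.11 km/s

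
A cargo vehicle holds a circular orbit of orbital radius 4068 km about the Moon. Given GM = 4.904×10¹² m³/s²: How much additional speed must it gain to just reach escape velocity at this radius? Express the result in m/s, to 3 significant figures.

r = 4068 km = 4.068×10⁶ m.
Circular speed v_c = √(μ/r) = 1098 m/s.
Escape speed v_esc = √(2μ/r) = √2 × v_c = 1553 m/s.
Δv = v_esc − v_c = 454.8 m/s.

Δv ≈ 455 m/s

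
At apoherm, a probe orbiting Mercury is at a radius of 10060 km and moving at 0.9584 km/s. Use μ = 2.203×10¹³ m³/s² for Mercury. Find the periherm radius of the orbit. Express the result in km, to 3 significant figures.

r_a = 1.006×10⁷ m.
Specific energy ε = v²/2 − μ/r = -1.731×10⁶ J/kg, so a = −μ/(2ε) = 6.365×10⁶ m.
The apsides satisfy r_p + r_a = 2a, so the periherm radius is 2a − r_a = 2.670×10⁶ m = 2669.7 km.

periherm radius ≈ 2670 km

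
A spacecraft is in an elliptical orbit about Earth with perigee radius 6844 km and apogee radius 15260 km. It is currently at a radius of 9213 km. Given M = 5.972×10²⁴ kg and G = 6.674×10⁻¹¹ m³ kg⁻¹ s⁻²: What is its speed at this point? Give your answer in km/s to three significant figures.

v ≈ 7.10 km/s

μ = GM = 6.674×10⁻¹¹ × 5.972×10²⁴ = 3.986×10¹⁴ m³/s².
Semi-major axis a = (r_p + r_a)/2 = 11052 km = 1.105×10⁷ m.
Vis-viva: v² = μ(2/r − 1/a) = 3.986×10¹⁴ × (2.171×10⁻⁷ − 9.048×10⁻⁸) = 5.046×10⁷ m²/s².
v = 7104 m/s = 7.104 km/s.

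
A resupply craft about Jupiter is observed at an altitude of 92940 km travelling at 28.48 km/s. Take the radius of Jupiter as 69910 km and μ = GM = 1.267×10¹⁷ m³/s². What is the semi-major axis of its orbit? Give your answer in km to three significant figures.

a ≈ 1.70×10⁵ km

r = 69910 + 92940 = 1.6285×10⁵ km = 1.628×10⁸ m.
Specific orbital energy ε = v²/2 − μ/r = (28480)²/2 − 1.267×10¹⁷/1.628×10⁸ = -3.725×10⁸ J/kg.
Since ε = −μ/(2a), a = −μ/(2ε) = 1.701×10⁸ m = 1.7008×10⁵ km.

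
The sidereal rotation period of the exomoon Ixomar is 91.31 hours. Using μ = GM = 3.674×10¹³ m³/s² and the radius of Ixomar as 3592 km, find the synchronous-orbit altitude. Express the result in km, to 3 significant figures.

h_sync ≈ 42900 km

T = 91.31 hours = 3.287×10⁵ s.
A synchronous orbit has period T, so by Kepler's third law a = (μT²/4π²)^(1/3).
μT²/4π² = 3.674×10¹³ × (3.287×10⁵)² / 39.48 = 1.006×10²³ m³.
a = 4.650×10⁷ m = 46502 km.
Altitude h = a − R = 46502 − 3592 = 42910 km.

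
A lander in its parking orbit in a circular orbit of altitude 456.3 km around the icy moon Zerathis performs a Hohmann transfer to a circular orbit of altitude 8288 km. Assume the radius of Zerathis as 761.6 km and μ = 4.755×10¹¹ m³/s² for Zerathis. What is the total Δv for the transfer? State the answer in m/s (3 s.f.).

r₁ = 761.6 + 456.3 = 1217.9 km = 1.2179×10⁶ m.
r₂ = 761.6 + 8288 = 9049.6 km = 9.0496×10⁶ m.
Transfer ellipse a_t = (r₁ + r₂)/2 = 5.134×10⁶ m.
At r₁: circular v_c1 = √(μ/r₁) = 624.8 m/s; transfer-periapsis v_p = √[μ(2/r₁ − 1/a_t)] = 829.6 m/s.
Δv₁ = v_p − v_c1 = 204.8 m/s.
At r₂: circular v_c2 = √(μ/r₂) = 229.2 m/s; transfer-apoapsis v_a = √[μ(2/r₂ − 1/a_t)] = 111.6 m/s.
Δv₂ = v_c2 − v_a = 117.6 m/s.
Total Δv = Δv₁ + Δv₂ = 322.3 m/s.

Δv_total ≈ 322 m/s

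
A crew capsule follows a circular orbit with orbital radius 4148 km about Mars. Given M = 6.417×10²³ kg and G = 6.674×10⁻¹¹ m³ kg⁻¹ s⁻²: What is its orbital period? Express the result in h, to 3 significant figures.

μ = GM = 6.674×10⁻¹¹ × 6.417×10²³ = 4.283×10¹³ m³/s².
r = 4148 km = 4.148×10⁶ m.
Kepler's third law: T = 2π√(r³/μ) = 2π√((4.148×10⁶)³ / 4.283×10¹³).
r³/μ = 1.666×10⁶ s², so T = 2π × 1.291×10³ = 8.111×10³ s.
Converting: 8.111×10³ s ÷ 3600 = 2.253 h.

T ≈ 2.25 h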